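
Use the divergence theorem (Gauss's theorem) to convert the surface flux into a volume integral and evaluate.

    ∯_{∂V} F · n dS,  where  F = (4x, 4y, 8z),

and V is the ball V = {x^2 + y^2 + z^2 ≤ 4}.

By the divergence theorem,

    ∯_{∂V} F · n dS = ∭_V (∇ · F) dV.

Compute the divergence:
    ∇ · F = ∂F_x/∂x + ∂F_y/∂y + ∂F_z/∂z = 4 + 4 + 8 = 16.

In spherical coordinates, x = ρ sin(φ) cos(θ), y = ρ sin(φ) sin(θ), z = ρ cos(φ), dV = ρ^2 sin(φ) dρ dφ dθ, with 0 ≤ ρ ≤ 2, 0 ≤ φ ≤ π, 0 ≤ θ ≤ 2π.

The integrand, after substitution and multiplying by the volume element, becomes (16) · ρ^2 sin(φ), so

    ∭_V (∇·F) dV = ∫_0^{2π} ∫_0^{π} ∫_0^{2} (16) · ρ^2 sin(φ) dρ dφ dθ.

Inner (ρ from 0 to 2): 128sin(φ)/3.
Middle (φ from 0 to π): 256/3.
Outer (θ from 0 to 2π): 512π/3.

Therefore ∯_{∂V} F · n dS = 512π/3.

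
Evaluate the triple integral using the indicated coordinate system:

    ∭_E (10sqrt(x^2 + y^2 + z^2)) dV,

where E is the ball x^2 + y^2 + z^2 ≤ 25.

In spherical coordinates, x = ρ sin(φ) cos(θ), y = ρ sin(φ) sin(θ), z = ρ cos(φ), and dV = ρ^2 sin(φ) dρ dφ dθ.

The integrand becomes 10ρ, so

    ∭_E (10sqrt(x^2 + y^2 + z^2)) dV = ∫_{0}^{2π} ∫_{0}^{π} ∫_{0}^{5} (10ρ) · ρ^2 sin(φ) dρ dφ dθ.

Inner (ρ): 3125sin(φ)/2.
Middle (φ): 3125.
Outer (θ): 6250π.

Therefore the triple integral equals 6250π.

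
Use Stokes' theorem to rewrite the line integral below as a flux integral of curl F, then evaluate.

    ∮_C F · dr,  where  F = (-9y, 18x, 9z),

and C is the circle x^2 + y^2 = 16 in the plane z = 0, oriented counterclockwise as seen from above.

Let S be the flat disk x^2 + y^2 ≤ 16 in the plane z = 0, with upward unit normal n̂ = ẑ. By Stokes' theorem,

    ∮_C F · dr = ∬_S (∇ × F) · n̂ dS = ∬_D (curl F)_z dA,

where D is the disk x^2 + y^2 ≤ 16.

Compute the curl of F = (-9y, 18x, 9z):
    (∇ × F)_x = ∂F_z/∂y - ∂F_y/∂z = 0,
    (∇ × F)_y = ∂F_x/∂z - ∂F_z/∂x = 0,
    (∇ × F)_z = ∂F_y/∂x - ∂F_x/∂y = 27.

On z = 0, (curl F)_z = 27.

Convert to polar (x = r cos θ, y = r sin θ, dA = r dr dθ); the integrand becomes 27, so

    ∬_D (curl F)_z dA = ∫_0^{2π} ∫_0^{4} (27) · r dr dθ.

Inner (r from 0 to 4): 216.
Outer (θ from 0 to 2π): 432π.

Therefore ∮_C F · dr = 432π.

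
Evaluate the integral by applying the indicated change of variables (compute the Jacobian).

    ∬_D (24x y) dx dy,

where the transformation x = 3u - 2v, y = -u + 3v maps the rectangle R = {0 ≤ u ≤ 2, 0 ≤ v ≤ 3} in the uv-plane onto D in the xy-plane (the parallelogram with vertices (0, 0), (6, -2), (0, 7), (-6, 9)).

Compute the Jacobian determinant of (x, y) with respect to (u, v):

    ∂(x,y)/∂(u,v) = | 3  -2 | = (3)(3) - (-2)(-1) = 7.
                   | -1  3 |

Its absolute value is |J| = 7 (the area scaling factor).

Substituting x = 3u - 2v, y = -u + 3v into the integrand,

    24x y → -72u^2 + 264u v - 144v^2,

so the integral becomes

    ∬_R (-72u^2 + 264u v - 144v^2) · |J| du dv = ∫_0^2 ∫_0^3 (-504u^2 + 1848u v - 1008v^2) dv du.

Inner (v): -1512u^2 + 8316u - 9072.
Outer (u): -5544.

Therefore ∬_D (24x y) dx dy = -5544.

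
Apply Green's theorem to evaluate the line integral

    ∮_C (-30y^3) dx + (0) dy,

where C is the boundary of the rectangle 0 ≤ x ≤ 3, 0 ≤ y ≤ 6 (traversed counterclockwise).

Green's theorem converts the closed line integral into a double integral over the enclosed region D:

    ∮_C P dx + Q dy = ∬_D (∂Q/∂x - ∂P/∂y) dA.

Here P = -30y^3, Q = 0, so

    ∂Q/∂x = 0,    ∂P/∂y = -90y^2,
    ∂Q/∂x - ∂P/∂y = 90y^2.

D is the region 0 ≤ x ≤ 3, 0 ≤ y ≤ 6. Evaluating the double integral:

    ∬_D (90y^2) dA = ∫_0^{3} ∫_0^{6} (90y^2) dy dx.

Inner (y from 0 to 6): 6480.
Outer (x from 0 to 3): 19440.

Therefore ∮_C P dx + Q dy = 19440.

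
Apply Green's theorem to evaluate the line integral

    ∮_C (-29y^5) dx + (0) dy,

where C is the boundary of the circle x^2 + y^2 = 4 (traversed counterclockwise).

Green's theorem converts the closed line integral into a double integral over the enclosed region D:

    ∮_C P dx + Q dy = ∬_D (∂Q/∂x - ∂P/∂y) dA.

Here P = -29y^5, Q = 0, so

    ∂Q/∂x = 0,    ∂P/∂y = -145y^4,
    ∂Q/∂x - ∂P/∂y = 145y^4.

D is the region x^2 + y^2 ≤ 4. Evaluating the double integral:

In polar coordinates (x = r cos θ, y = r sin θ, dA = r dr dθ) the integrand becomes 145r^4sin(θ)^4, so

    ∬_D (145y^4) dA = ∫_0^{2π} ∫_0^{2} (145r^4sin(θ)^4) · r dr dθ.

Inner (r from 0 to 2): 4640sin(θ)^4/3.
Outer (θ from 0 to 2π): 1160π.

Therefore ∮_C P dx + Q dy = 1160π.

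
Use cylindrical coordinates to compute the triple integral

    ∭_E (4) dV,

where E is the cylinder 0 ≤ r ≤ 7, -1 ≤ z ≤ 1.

In cylindrical coordinates, x = r cos(θ), y = r sin(θ), z = z, and dV = r dr dθ dz.

The integrand becomes 4, so

    ∭_E (4) dV = ∫_{0}^{2π} ∫_{0}^{7} ∫_{-1}^{1} (4) · r dz dr dθ.

Inner (z): 8r.
Middle (r from 0 to 7): 196.
Outer (θ): 392π.

Therefore the triple integral equals 392π.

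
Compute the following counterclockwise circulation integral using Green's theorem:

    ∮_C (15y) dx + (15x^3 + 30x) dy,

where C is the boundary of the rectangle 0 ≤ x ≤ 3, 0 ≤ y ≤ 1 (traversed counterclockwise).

Green's theorem converts the closed line integral into a double integral over the enclosed region D:

    ∮_C P dx + Q dy = ∬_D (∂Q/∂x - ∂P/∂y) dA.

Here P = 15y, Q = 15x^3 + 30x, so

    ∂Q/∂x = 45x^2 + 30,    ∂P/∂y = 15,
    ∂Q/∂x - ∂P/∂y = 45x^2 + 15.

D is the region 0 ≤ x ≤ 3, 0 ≤ y ≤ 1. Evaluating the double integral:

    ∬_D (45x^2 + 15) dA = ∫_0^{3} ∫_0^{1} (45x^2 + 15) dy dx.

Inner (y from 0 to 1): 45x^2 + 15.
Outer (x from 0 to 3): 450.

Therefore ∮_C P dx + Q dy = 450.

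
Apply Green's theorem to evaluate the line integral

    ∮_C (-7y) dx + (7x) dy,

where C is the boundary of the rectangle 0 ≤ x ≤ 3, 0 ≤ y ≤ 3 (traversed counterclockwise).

Green's theorem converts the closed line integral into a double integral over the enclosed region D:

    ∮_C P dx + Q dy = ∬_D (∂Q/∂x - ∂P/∂y) dA.

Here P = -7y, Q = 7x, so

    ∂Q/∂x = 7,    ∂P/∂y = -7,
    ∂Q/∂x - ∂P/∂y = 14.

D is the region 0 ≤ x ≤ 3, 0 ≤ y ≤ 3. Evaluating the double integral:

    ∬_D (14) dA = ∫_0^{3} ∫_0^{3} (14) dy dx.

Inner (y from 0 to 3): 42.
Outer (x from 0 to 3): 126.

Therefore ∮_C P dx + Q dy = 126.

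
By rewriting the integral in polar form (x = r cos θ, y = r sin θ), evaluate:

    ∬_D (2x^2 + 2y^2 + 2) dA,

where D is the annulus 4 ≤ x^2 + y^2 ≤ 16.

The region D is 2 ≤ r ≤ 4, 0 ≤ θ ≤ 2π in polar coordinates, where x = r cos(θ), y = r sin(θ), and dA = r dr dθ.

Under the substitution, the integrand becomes 2r^2 + 2, so

    ∬_D (2x^2 + 2y^2 + 2) dA = ∫_{0}^{2π} ∫_{2}^{4} (2r^2 + 2) · r dr dθ.

Inner integral (in r): ∫_{2}^{4} (2r^2 + 2) · r dr = 132.

Outer integral (in θ): ∫_{0}^{2π} (132) dθ = 264π.

Therefore ∬_D (2x^2 + 2y^2 + 2) dA = 264π.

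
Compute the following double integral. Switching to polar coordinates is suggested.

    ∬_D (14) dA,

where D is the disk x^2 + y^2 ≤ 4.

The region D is 0 ≤ r ≤ 2, 0 ≤ θ ≤ 2π in polar coordinates, where x = r cos(θ), y = r sin(θ), and dA = r dr dθ.

Under the substitution, the integrand becomes 14, so

    ∬_D (14) dA = ∫_{0}^{2π} ∫_{0}^{2} (14) · r dr dθ.

Inner integral (in r): ∫_{0}^{2} (14) · r dr = 28.

Outer integral (in θ): ∫_{0}^{2π} (28) dθ = 56π.

Therefore ∬_D (14) dA = 56π.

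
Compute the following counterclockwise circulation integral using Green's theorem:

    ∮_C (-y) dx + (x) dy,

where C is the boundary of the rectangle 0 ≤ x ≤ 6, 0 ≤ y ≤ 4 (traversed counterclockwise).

Green's theorem converts the closed line integral into a double integral over the enclosed region D:

    ∮_C P dx + Q dy = ∬_D (∂Q/∂x - ∂P/∂y) dA.

Here P = -y, Q = x, so

    ∂Q/∂x = 1,    ∂P/∂y = -1,
    ∂Q/∂x - ∂P/∂y = 2.

D is the region 0 ≤ x ≤ 6, 0 ≤ y ≤ 4. Evaluating the double integral:

    ∬_D (2) dA = ∫_0^{6} ∫_0^{4} (2) dy dx.

Inner (y from 0 to 4): 8.
Outer (x from 0 to 6): 48.

Therefore ∮_C P dx + Q dy = 48.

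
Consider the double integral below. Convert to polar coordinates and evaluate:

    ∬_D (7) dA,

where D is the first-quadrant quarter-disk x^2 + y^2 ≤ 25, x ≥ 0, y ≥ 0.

The region D is 0 ≤ r ≤ 5, 0 ≤ θ ≤ π/2 in polar coordinates, where x = r cos(θ), y = r sin(θ), and dA = r dr dθ.

Under the substitution, the integrand becomes 7, so

    ∬_D (7) dA = ∫_{0}^{π/2} ∫_{0}^{5} (7) · r dr dθ.

Inner integral (in r): ∫_{0}^{5} (7) · r dr = 175/2.

Outer integral (in θ): ∫_{0}^{π/2} (175/2) dθ = 175π/4.

Therefore ∬_D (7) dA = 175π/4.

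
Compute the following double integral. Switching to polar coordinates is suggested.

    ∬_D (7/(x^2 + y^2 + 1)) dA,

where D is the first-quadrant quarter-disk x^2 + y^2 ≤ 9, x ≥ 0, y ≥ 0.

The region D is 0 ≤ r ≤ 3, 0 ≤ θ ≤ π/2 in polar coordinates, where x = r cos(θ), y = r sin(θ), and dA = r dr dθ.

Under the substitution, the integrand becomes 7/(r^2 + 1), so

    ∬_D (7/(x^2 + y^2 + 1)) dA = ∫_{0}^{π/2} ∫_{0}^{3} (7/(r^2 + 1)) · r dr dθ.

Inner integral (in r): ∫_{0}^{3} (7/(r^2 + 1)) · r dr = 7log(10)/2.

Outer integral (in θ): ∫_{0}^{π/2} (7log(10)/2) dθ = 7π log(10)/4.

Therefore ∬_D (7/(x^2 + y^2 + 1)) dA = 7π log(10)/4.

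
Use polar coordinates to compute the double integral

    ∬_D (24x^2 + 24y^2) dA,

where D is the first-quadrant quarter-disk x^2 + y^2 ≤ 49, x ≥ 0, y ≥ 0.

The region D is 0 ≤ r ≤ 7, 0 ≤ θ ≤ π/2 in polar coordinates, where x = r cos(θ), y = r sin(θ), and dA = r dr dθ.

Under the substitution, the integrand becomes 24r^2, so

    ∬_D (24x^2 + 24y^2) dA = ∫_{0}^{π/2} ∫_{0}^{7} (24r^2) · r dr dθ.

Inner integral (in r): ∫_{0}^{7} (24r^2) · r dr = 14406.

Outer integral (in θ): ∫_{0}^{π/2} (14406) dθ = 7203π.

Therefore ∬_D (24x^2 + 24y^2) dA = 7203π.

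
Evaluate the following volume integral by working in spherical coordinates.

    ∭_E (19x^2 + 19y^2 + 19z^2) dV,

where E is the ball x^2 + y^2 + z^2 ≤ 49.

In spherical coordinates, x = ρ sin(φ) cos(θ), y = ρ sin(φ) sin(θ), z = ρ cos(φ), and dV = ρ^2 sin(φ) dρ dφ dθ.

The integrand becomes 19ρ^2, so

    ∭_E (19x^2 + 19y^2 + 19z^2) dV = ∫_{0}^{2π} ∫_{0}^{π} ∫_{0}^{7} (19ρ^2) · ρ^2 sin(φ) dρ dφ dθ.

Inner (ρ): 319333sin(φ)/5.
Middle (φ): 638666/5.
Outer (θ): 1277332π/5.

Therefore the triple integral equals 1277332π/5.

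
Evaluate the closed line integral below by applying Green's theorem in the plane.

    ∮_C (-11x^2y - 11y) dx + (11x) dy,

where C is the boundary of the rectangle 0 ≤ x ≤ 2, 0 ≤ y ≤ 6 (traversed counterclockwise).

Green's theorem converts the closed line integral into a double integral over the enclosed region D:

    ∮_C P dx + Q dy = ∬_D (∂Q/∂x - ∂P/∂y) dA.

Here P = -11x^2y - 11y, Q = 11x, so

    ∂Q/∂x = 11,    ∂P/∂y = -11x^2 - 11,
    ∂Q/∂x - ∂P/∂y = 11x^2 + 22.

D is the region 0 ≤ x ≤ 2, 0 ≤ y ≤ 6. Evaluating the double integral:

    ∬_D (11x^2 + 22) dA = ∫_0^{2} ∫_0^{6} (11x^2 + 22) dy dx.

Inner (y from 0 to 6): 66x^2 + 132.
Outer (x from 0 to 2): 440.

Therefore ∮_C P dx + Q dy = 440.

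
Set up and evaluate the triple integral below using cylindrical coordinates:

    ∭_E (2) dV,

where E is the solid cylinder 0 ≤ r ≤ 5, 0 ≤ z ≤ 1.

In cylindrical coordinates, x = r cos(θ), y = r sin(θ), z = z, and dV = r dr dθ dz.

The integrand becomes 2, so

    ∭_E (2) dV = ∫_{0}^{2π} ∫_{0}^{5} ∫_{0}^{1} (2) · r dz dr dθ.

Inner (z): 2r.
Middle (r from 0 to 5): 25.
Outer (θ): 50π.

Therefore the triple integral equals 50π.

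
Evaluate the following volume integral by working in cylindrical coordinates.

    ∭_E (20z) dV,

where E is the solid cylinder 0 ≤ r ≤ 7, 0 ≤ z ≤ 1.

In cylindrical coordinates, x = r cos(θ), y = r sin(θ), z = z, and dV = r dr dθ dz.

The integrand becomes 20z, so

    ∭_E (20z) dV = ∫_{0}^{2π} ∫_{0}^{7} ∫_{0}^{1} (20z) · r dz dr dθ.

Inner (z): 10r.
Middle (r from 0 to 7): 245.
Outer (θ): 490π.

Therefore the triple integral equals 490π.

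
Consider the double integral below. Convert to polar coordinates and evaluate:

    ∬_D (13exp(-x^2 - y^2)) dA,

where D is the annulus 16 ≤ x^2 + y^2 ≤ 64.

The region D is 4 ≤ r ≤ 8, 0 ≤ θ ≤ 2π in polar coordinates, where x = r cos(θ), y = r sin(θ), and dA = r dr dθ.

Under the substitution, the integrand becomes 13exp(-r^2), so

    ∬_D (13exp(-x^2 - y^2)) dA = ∫_{0}^{2π} ∫_{4}^{8} (13exp(-r^2)) · r dr dθ.

Inner integral (in r): ∫_{4}^{8} (13exp(-r^2)) · r dr = -(13 - 13exp(48))exp(-64)/2.

Outer integral (in θ): ∫_{0}^{2π} (-(13 - 13exp(48))exp(-64)/2) dθ = -13π (1 - exp(48))exp(-64).

Therefore ∬_D (13exp(-x^2 - y^2)) dA = -13π (1 - exp(48))exp(-64).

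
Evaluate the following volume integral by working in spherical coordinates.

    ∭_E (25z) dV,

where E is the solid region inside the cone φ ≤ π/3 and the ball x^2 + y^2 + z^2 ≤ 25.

In spherical coordinates, x = ρ sin(φ) cos(θ), y = ρ sin(φ) sin(θ), z = ρ cos(φ), and dV = ρ^2 sin(φ) dρ dφ dθ.

The integrand becomes 25ρ cos(φ), so

    ∭_E (25z) dV = ∫_{0}^{2π} ∫_{0}^{π/3} ∫_{0}^{5} (25ρ cos(φ)) · ρ^2 sin(φ) dρ dφ dθ.

Inner (ρ): 15625sin(2φ)/8.
Middle (φ): 46875/32.
Outer (θ): 46875π/16.

Therefore the triple integral equals 46875π/16.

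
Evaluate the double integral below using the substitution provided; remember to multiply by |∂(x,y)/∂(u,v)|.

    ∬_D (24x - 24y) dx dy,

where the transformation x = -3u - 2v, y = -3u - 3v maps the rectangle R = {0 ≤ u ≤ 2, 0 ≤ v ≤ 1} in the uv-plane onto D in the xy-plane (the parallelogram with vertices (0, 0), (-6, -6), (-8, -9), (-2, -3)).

Compute the Jacobian determinant of (x, y) with respect to (u, v):

    ∂(x,y)/∂(u,v) = | -3  -2 | = (-3)(-3) - (-2)(-3) = 3.
                   | -3  -3 |

Its absolute value is |J| = 3 (the area scaling factor).

Substituting x = -3u - 2v, y = -3u - 3v into the integrand,

    24x - 24y → 24v,

so the integral becomes

    ∬_R (24v) · |J| du dv = ∫_0^2 ∫_0^1 (72v) dv du.

Inner (v): 36.
Outer (u): 72.

Therefore ∬_D (24x - 24y) dx dy = 72.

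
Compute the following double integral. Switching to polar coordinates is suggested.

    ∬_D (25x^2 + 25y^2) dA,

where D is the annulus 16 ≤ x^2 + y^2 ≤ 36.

The region D is 4 ≤ r ≤ 6, 0 ≤ θ ≤ 2π in polar coordinates, where x = r cos(θ), y = r sin(θ), and dA = r dr dθ.

Under the substitution, the integrand becomes 25r^2, so

    ∬_D (25x^2 + 25y^2) dA = ∫_{0}^{2π} ∫_{4}^{6} (25r^2) · r dr dθ.

Inner integral (in r): ∫_{4}^{6} (25r^2) · r dr = 6500.

Outer integral (in θ): ∫_{0}^{2π} (6500) dθ = 13000π.

Therefore ∬_D (25x^2 + 25y^2) dA = 13000π.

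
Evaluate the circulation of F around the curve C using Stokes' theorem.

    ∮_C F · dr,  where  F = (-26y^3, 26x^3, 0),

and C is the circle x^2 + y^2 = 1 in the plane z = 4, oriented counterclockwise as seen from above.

Let S be the flat disk x^2 + y^2 ≤ 1 in the plane z = 4, with upward unit normal n̂ = ẑ. By Stokes' theorem,

    ∮_C F · dr = ∬_S (∇ × F) · n̂ dS = ∬_D (curl F)_z dA,

where D is the disk x^2 + y^2 ≤ 1.

Compute the curl of F = (-26y^3, 26x^3, 0):
    (∇ × F)_x = ∂F_z/∂y - ∂F_y/∂z = 0,
    (∇ × F)_y = ∂F_x/∂z - ∂F_z/∂x = 0,
    (∇ × F)_z = ∂F_y/∂x - ∂F_x/∂y = 78x^2 + 78y^2.

On z = 4, (curl F)_z = 78x^2 + 78y^2.

Convert to polar (x = r cos θ, y = r sin θ, dA = r dr dθ); the integrand becomes 78r^2, so

    ∬_D (curl F)_z dA = ∫_0^{2π} ∫_0^{1} (78r^2) · r dr dθ.

Inner (r from 0 to 1): 39/2.
Outer (θ from 0 to 2π): 39π.

Therefore ∮_C F · dr = 39π.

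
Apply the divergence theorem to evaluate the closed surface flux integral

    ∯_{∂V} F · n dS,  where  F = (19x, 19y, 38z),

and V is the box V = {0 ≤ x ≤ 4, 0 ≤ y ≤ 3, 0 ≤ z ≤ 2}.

By the divergence theorem,

    ∯_{∂V} F · n dS = ∭_V (∇ · F) dV.

Compute the divergence:
    ∇ · F = ∂F_x/∂x + ∂F_y/∂y + ∂F_z/∂z = 19 + 19 + 38 = 76.

V is a rectangular box, so dV = dx dy dz with 0 ≤ x ≤ 4, 0 ≤ y ≤ 3, 0 ≤ z ≤ 2.

Integrate (76) over V as an iterated integral:

    ∭_V (∇·F) dV = ∫_0^{4} ∫_0^{3} ∫_0^{2} (76) dz dy dx.

Inner (z from 0 to 2): 152.
Middle (y from 0 to 3): 456.
Outer (x from 0 to 4): 1824.

Therefore ∯_{∂V} F · n dS = 1824.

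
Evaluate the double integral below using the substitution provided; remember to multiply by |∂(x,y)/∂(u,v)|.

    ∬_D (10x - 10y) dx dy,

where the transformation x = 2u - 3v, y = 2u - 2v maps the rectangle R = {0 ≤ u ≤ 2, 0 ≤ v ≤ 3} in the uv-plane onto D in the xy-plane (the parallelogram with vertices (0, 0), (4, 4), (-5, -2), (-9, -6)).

Compute the Jacobian determinant of (x, y) with respect to (u, v):

    ∂(x,y)/∂(u,v) = | 2  -3 | = (2)(-2) - (-3)(2) = 2.
                   | 2  -2 |

Its absolute value is |J| = 2 (the area scaling factor).

Substituting x = 2u - 3v, y = 2u - 2v into the integrand,

    10x - 10y → -10v,

so the integral becomes

    ∬_R (-10v) · |J| du dv = ∫_0^2 ∫_0^3 (-20v) dv du.

Inner (v): -90.
Outer (u): -180.

Therefore ∬_D (10x - 10y) dx dy = -180.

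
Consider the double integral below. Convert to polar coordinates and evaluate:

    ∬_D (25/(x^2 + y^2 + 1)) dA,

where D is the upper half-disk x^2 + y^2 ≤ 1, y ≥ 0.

The region D is 0 ≤ r ≤ 1, 0 ≤ θ ≤ π in polar coordinates, where x = r cos(θ), y = r sin(θ), and dA = r dr dθ.

Under the substitution, the integrand becomes 25/(r^2 + 1), so

    ∬_D (25/(x^2 + y^2 + 1)) dA = ∫_{0}^{π} ∫_{0}^{1} (25/(r^2 + 1)) · r dr dθ.

Inner integral (in r): ∫_{0}^{1} (25/(r^2 + 1)) · r dr = 25log(2)/2.

Outer integral (in θ): ∫_{0}^{π} (25log(2)/2) dθ = 25π log(2)/2.

Therefore ∬_D (25/(x^2 + y^2 + 1)) dA = 25π log(2)/2.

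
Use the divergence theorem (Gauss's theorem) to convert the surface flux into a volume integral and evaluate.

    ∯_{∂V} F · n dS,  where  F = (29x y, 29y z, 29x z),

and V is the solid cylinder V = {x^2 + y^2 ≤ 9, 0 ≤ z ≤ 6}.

By the divergence theorem,

    ∯_{∂V} F · n dS = ∭_V (∇ · F) dV.

Compute the divergence:
    ∇ · F = ∂F_x/∂x + ∂F_y/∂y + ∂F_z/∂z = 29y + 29z + 29x = 29x + 29y + 29z.

In cylindrical coordinates, x = r cos(θ), y = r sin(θ), z = z, dV = r dr dθ dz, with 0 ≤ r ≤ 3, 0 ≤ θ ≤ 2π, 0 ≤ z ≤ 6.

The integrand, after substitution and multiplying by the volume element, becomes (29sqrt(2)r sin(θ + π/4) + 29z) · r, so

    ∭_V (∇·F) dV = ∫_0^{2π} ∫_0^{3} ∫_0^{6} (29sqrt(2)r sin(θ + π/4) + 29z) · r dz dr dθ.

Inner (z from 0 to 6): 174r (sqrt(2)r sin(θ + π/4) + 3).
Middle (r from 0 to 3): 1566sqrt(2)sin(θ + π/4) + 2349.
Outer (θ from 0 to 2π): 4698π.

Therefore ∯_{∂V} F · n dS = 4698π.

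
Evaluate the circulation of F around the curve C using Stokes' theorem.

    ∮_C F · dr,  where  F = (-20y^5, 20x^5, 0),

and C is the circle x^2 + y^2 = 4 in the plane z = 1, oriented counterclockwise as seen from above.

Let S be the flat disk x^2 + y^2 ≤ 4 in the plane z = 1, with upward unit normal n̂ = ẑ. By Stokes' theorem,

    ∮_C F · dr = ∬_S (∇ × F) · n̂ dS = ∬_D (curl F)_z dA,

where D is the disk x^2 + y^2 ≤ 4.

Compute the curl of F = (-20y^5, 20x^5, 0):
    (∇ × F)_x = ∂F_z/∂y - ∂F_y/∂z = 0,
    (∇ × F)_y = ∂F_x/∂z - ∂F_z/∂x = 0,
    (∇ × F)_z = ∂F_y/∂x - ∂F_x/∂y = 100x^4 + 100y^4.

On z = 1, (curl F)_z = 100x^4 + 100y^4.

Convert to polar (x = r cos θ, y = r sin θ, dA = r dr dθ); the integrand becomes 100r^4(sin(θ)^4 + cos(θ)^4), so

    ∬_D (curl F)_z dA = ∫_0^{2π} ∫_0^{2} (100r^4(sin(θ)^4 + cos(θ)^4)) · r dr dθ.

Inner (r from 0 to 2): 3200sin(θ)^4/3 + 3200cos(θ)^4/3.
Outer (θ from 0 to 2π): 1600π.

Therefore ∮_C F · dr = 1600π.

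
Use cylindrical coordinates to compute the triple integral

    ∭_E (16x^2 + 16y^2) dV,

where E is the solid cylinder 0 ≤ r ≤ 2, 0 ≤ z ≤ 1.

In cylindrical coordinates, x = r cos(θ), y = r sin(θ), z = z, and dV = r dr dθ dz.

The integrand becomes 16r^2, so

    ∭_E (16x^2 + 16y^2) dV = ∫_{0}^{2π} ∫_{0}^{2} ∫_{0}^{1} (16r^2) · r dz dr dθ.

Inner (z): 16r^3.
Middle (r from 0 to 2): 64.
Outer (θ): 128π.

Therefore the triple integral equals 128π.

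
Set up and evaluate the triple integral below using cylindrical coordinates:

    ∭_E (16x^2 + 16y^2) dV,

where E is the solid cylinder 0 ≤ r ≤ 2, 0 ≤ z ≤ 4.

In cylindrical coordinates, x = r cos(θ), y = r sin(θ), z = z, and dV = r dr dθ dz.

The integrand becomes 16r^2, so

    ∭_E (16x^2 + 16y^2) dV = ∫_{0}^{2π} ∫_{0}^{2} ∫_{0}^{4} (16r^2) · r dz dr dθ.

Inner (z): 64r^3.
Middle (r from 0 to 2): 256.
Outer (θ): 512π.

Therefore the triple integral equals 512π.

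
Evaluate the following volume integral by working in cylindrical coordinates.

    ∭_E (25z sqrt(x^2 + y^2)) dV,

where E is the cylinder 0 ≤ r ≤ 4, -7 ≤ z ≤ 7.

In cylindrical coordinates, x = r cos(θ), y = r sin(θ), z = z, and dV = r dr dθ dz.

The integrand becomes 25r z, so

    ∭_E (25z sqrt(x^2 + y^2)) dV = ∫_{0}^{2π} ∫_{0}^{4} ∫_{-7}^{7} (25r z) · r dz dr dθ.

Inner (z): 0.
Middle (r from 0 to 4): 0.
Outer (θ): 0.

Therefore the triple integral equals 0.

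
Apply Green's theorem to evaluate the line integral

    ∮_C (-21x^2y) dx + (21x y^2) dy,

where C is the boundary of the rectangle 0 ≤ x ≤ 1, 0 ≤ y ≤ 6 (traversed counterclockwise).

Green's theorem converts the closed line integral into a double integral over the enclosed region D:

    ∮_C P dx + Q dy = ∬_D (∂Q/∂x - ∂P/∂y) dA.

Here P = -21x^2y, Q = 21x y^2, so

    ∂Q/∂x = 21y^2,    ∂P/∂y = -21x^2,
    ∂Q/∂x - ∂P/∂y = 21x^2 + 21y^2.

D is the region 0 ≤ x ≤ 1, 0 ≤ y ≤ 6. Evaluating the double integral:

    ∬_D (21x^2 + 21y^2) dA = ∫_0^{1} ∫_0^{6} (21x^2 + 21y^2) dy dx.

Inner (y from 0 to 6): 126x^2 + 1512.
Outer (x from 0 to 1): 1554.

Therefore ∮_C P dx + Q dy = 1554.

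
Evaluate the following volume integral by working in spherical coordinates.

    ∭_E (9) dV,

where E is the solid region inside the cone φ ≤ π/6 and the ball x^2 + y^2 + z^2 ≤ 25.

In spherical coordinates, x = ρ sin(φ) cos(θ), y = ρ sin(φ) sin(θ), z = ρ cos(φ), and dV = ρ^2 sin(φ) dρ dφ dθ.

The integrand becomes 9, so

    ∭_E (9) dV = ∫_{0}^{2π} ∫_{0}^{π/6} ∫_{0}^{5} (9) · ρ^2 sin(φ) dρ dφ dθ.

Inner (ρ): 375sin(φ).
Middle (φ): 375 - 375sqrt(3)/2.
Outer (θ): 375π (2 - sqrt(3)).

Therefore the triple integral equals 375π (2 - sqrt(3)).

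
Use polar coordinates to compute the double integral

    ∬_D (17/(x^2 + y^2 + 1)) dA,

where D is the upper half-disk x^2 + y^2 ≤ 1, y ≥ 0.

The region D is 0 ≤ r ≤ 1, 0 ≤ θ ≤ π in polar coordinates, where x = r cos(θ), y = r sin(θ), and dA = r dr dθ.

Under the substitution, the integrand becomes 17/(r^2 + 1), so

    ∬_D (17/(x^2 + y^2 + 1)) dA = ∫_{0}^{π} ∫_{0}^{1} (17/(r^2 + 1)) · r dr dθ.

Inner integral (in r): ∫_{0}^{1} (17/(r^2 + 1)) · r dr = 17log(2)/2.

Outer integral (in θ): ∫_{0}^{π} (17log(2)/2) dθ = 17π log(2)/2.

Therefore ∬_D (17/(x^2 + y^2 + 1)) dA = 17π log(2)/2.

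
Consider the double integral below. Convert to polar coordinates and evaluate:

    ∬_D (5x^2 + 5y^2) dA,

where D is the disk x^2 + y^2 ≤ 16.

The region D is 0 ≤ r ≤ 4, 0 ≤ θ ≤ 2π in polar coordinates, where x = r cos(θ), y = r sin(θ), and dA = r dr dθ.

Under the substitution, the integrand becomes 5r^2, so

    ∬_D (5x^2 + 5y^2) dA = ∫_{0}^{2π} ∫_{0}^{4} (5r^2) · r dr dθ.

Inner integral (in r): ∫_{0}^{4} (5r^2) · r dr = 320.

Outer integral (in θ): ∫_{0}^{2π} (320) dθ = 640π.

Therefore ∬_D (5x^2 + 5y^2) dA = 640π.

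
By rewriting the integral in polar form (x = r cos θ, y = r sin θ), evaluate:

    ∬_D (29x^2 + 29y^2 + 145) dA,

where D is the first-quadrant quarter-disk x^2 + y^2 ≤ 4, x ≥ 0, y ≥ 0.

The region D is 0 ≤ r ≤ 2, 0 ≤ θ ≤ π/2 in polar coordinates, where x = r cos(θ), y = r sin(θ), and dA = r dr dθ.

Under the substitution, the integrand becomes 29r^2 + 145, so

    ∬_D (29x^2 + 29y^2 + 145) dA = ∫_{0}^{π/2} ∫_{0}^{2} (29r^2 + 145) · r dr dθ.

Inner integral (in r): ∫_{0}^{2} (29r^2 + 145) · r dr = 406.

Outer integral (in θ): ∫_{0}^{π/2} (406) dθ = 203π.

Therefore ∬_D (29x^2 + 29y^2 + 145) dA = 203π.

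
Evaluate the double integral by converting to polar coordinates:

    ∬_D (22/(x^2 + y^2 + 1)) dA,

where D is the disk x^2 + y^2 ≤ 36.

The region D is 0 ≤ r ≤ 6, 0 ≤ θ ≤ 2π in polar coordinates, where x = r cos(θ), y = r sin(θ), and dA = r dr dθ.

Under the substitution, the integrand becomes 22/(r^2 + 1), so

    ∬_D (22/(x^2 + y^2 + 1)) dA = ∫_{0}^{2π} ∫_{0}^{6} (22/(r^2 + 1)) · r dr dθ.

Inner integral (in r): ∫_{0}^{6} (22/(r^2 + 1)) · r dr = log(177917621779460413).

Outer integral (in θ): ∫_{0}^{2π} (log(177917621779460413)) dθ = 22π log(37).

Therefore ∬_D (22/(x^2 + y^2 + 1)) dA = 22π log(37).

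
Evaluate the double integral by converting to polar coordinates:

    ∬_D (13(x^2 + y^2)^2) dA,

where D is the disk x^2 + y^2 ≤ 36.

The region D is 0 ≤ r ≤ 6, 0 ≤ θ ≤ 2π in polar coordinates, where x = r cos(θ), y = r sin(θ), and dA = r dr dθ.

Under the substitution, the integrand becomes 13r^4, so

    ∬_D (13(x^2 + y^2)^2) dA = ∫_{0}^{2π} ∫_{0}^{6} (13r^4) · r dr dθ.

Inner integral (in r): ∫_{0}^{6} (13r^4) · r dr = 101088.

Outer integral (in θ): ∫_{0}^{2π} (101088) dθ = 202176π.

Therefore ∬_D (13(x^2 + y^2)^2) dA = 202176π.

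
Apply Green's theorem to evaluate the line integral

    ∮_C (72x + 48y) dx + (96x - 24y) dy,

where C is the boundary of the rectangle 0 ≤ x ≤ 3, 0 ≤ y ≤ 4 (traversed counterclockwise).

Green's theorem converts the closed line integral into a double integral over the enclosed region D:

    ∮_C P dx + Q dy = ∬_D (∂Q/∂x - ∂P/∂y) dA.

Here P = 72x + 48y, Q = 96x - 24y, so

    ∂Q/∂x = 96,    ∂P/∂y = 48,
    ∂Q/∂x - ∂P/∂y = 48.

D is the region 0 ≤ x ≤ 3, 0 ≤ y ≤ 4. Evaluating the double integral:

    ∬_D (48) dA = ∫_0^{3} ∫_0^{4} (48) dy dx.

Inner (y from 0 to 4): 192.
Outer (x from 0 to 3): 576.

Therefore ∮_C P dx + Q dy = 576.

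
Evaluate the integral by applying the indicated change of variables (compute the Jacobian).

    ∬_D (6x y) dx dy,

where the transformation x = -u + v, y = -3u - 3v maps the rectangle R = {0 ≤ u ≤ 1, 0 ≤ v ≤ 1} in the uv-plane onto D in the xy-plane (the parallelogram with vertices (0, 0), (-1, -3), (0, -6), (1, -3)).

Compute the Jacobian determinant of (x, y) with respect to (u, v):

    ∂(x,y)/∂(u,v) = | -1  1 | = (-1)(-3) - (1)(-3) = 6.
                   | -3  -3 |

Its absolute value is |J| = 6 (the area scaling factor).

Substituting x = -u + v, y = -3u - 3v into the integrand,

    6x y → 18u^2 - 18v^2,

so the integral becomes

    ∬_R (18u^2 - 18v^2) · |J| du dv = ∫_0^1 ∫_0^1 (108u^2 - 108v^2) dv du.

Inner (v): 108u^2 - 36.
Outer (u): 0.

Therefore ∬_D (6x y) dx dy = 0.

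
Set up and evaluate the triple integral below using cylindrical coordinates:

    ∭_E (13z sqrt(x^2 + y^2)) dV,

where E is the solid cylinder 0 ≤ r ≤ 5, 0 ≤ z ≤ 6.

In cylindrical coordinates, x = r cos(θ), y = r sin(θ), z = z, and dV = r dr dθ dz.

The integrand becomes 13r z, so

    ∭_E (13z sqrt(x^2 + y^2)) dV = ∫_{0}^{2π} ∫_{0}^{5} ∫_{0}^{6} (13r z) · r dz dr dθ.

Inner (z): 234r^2.
Middle (r from 0 to 5): 9750.
Outer (θ): 19500π.

Therefore the triple integral equals 19500π.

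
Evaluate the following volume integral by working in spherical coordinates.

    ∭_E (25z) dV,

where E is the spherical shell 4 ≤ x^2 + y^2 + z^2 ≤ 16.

In spherical coordinates, x = ρ sin(φ) cos(θ), y = ρ sin(φ) sin(θ), z = ρ cos(φ), and dV = ρ^2 sin(φ) dρ dφ dθ.

The integrand becomes 25ρ cos(φ), so

    ∭_E (25z) dV = ∫_{0}^{2π} ∫_{0}^{π} ∫_{2}^{4} (25ρ cos(φ)) · ρ^2 sin(φ) dρ dφ dθ.

Inner (ρ): 750sin(2φ).
Middle (φ): 0.
Outer (θ): 0.

Therefore the triple integral equals 0.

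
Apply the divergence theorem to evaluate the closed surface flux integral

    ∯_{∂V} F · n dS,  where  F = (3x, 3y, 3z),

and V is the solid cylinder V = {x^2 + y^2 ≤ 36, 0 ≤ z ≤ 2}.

By the divergence theorem,

    ∯_{∂V} F · n dS = ∭_V (∇ · F) dV.

Compute the divergence:
    ∇ · F = ∂F_x/∂x + ∂F_y/∂y + ∂F_z/∂z = 3 + 3 + 3 = 9.

In cylindrical coordinates, x = r cos(θ), y = r sin(θ), z = z, dV = r dr dθ dz, with 0 ≤ r ≤ 6, 0 ≤ θ ≤ 2π, 0 ≤ z ≤ 2.

The integrand, after substitution and multiplying by the volume element, becomes (9) · r, so

    ∭_V (∇·F) dV = ∫_0^{2π} ∫_0^{6} ∫_0^{2} (9) · r dz dr dθ.

Inner (z from 0 to 2): 18r.
Middle (r from 0 to 6): 324.
Outer (θ from 0 to 2π): 648π.

Therefore ∯_{∂V} F · n dS = 648π.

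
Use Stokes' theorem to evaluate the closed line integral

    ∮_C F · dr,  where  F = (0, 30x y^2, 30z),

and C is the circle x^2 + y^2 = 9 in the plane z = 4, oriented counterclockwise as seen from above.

Let S be the flat disk x^2 + y^2 ≤ 9 in the plane z = 4, with upward unit normal n̂ = ẑ. By Stokes' theorem,

    ∮_C F · dr = ∬_S (∇ × F) · n̂ dS = ∬_D (curl F)_z dA,

where D is the disk x^2 + y^2 ≤ 9.

Compute the curl of F = (0, 30x y^2, 30z):
    (∇ × F)_x = ∂F_z/∂y - ∂F_y/∂z = 0,
    (∇ × F)_y = ∂F_x/∂z - ∂F_z/∂x = 0,
    (∇ × F)_z = ∂F_y/∂x - ∂F_x/∂y = 30y^2.

On z = 4, (curl F)_z = 30y^2.

Convert to polar (x = r cos θ, y = r sin θ, dA = r dr dθ); the integrand becomes 30r^2sin(θ)^2, so

    ∬_D (curl F)_z dA = ∫_0^{2π} ∫_0^{3} (30r^2sin(θ)^2) · r dr dθ.

Inner (r from 0 to 3): 1215sin(θ)^2/2.
Outer (θ from 0 to 2π): 1215π/2.

Therefore ∮_C F · dr = 1215π/2.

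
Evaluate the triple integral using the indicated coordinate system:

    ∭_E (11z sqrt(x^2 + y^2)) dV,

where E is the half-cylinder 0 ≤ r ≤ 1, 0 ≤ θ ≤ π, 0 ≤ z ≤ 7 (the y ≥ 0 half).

In cylindrical coordinates, x = r cos(θ), y = r sin(θ), z = z, and dV = r dr dθ dz.

The integrand becomes 11r z, so

    ∭_E (11z sqrt(x^2 + y^2)) dV = ∫_{0}^{π} ∫_{0}^{1} ∫_{0}^{7} (11r z) · r dz dr dθ.

Inner (z): 539r^2/2.
Middle (r from 0 to 1): 539/6.
Outer (θ): 539π/6.

Therefore the triple integral equals 539π/6.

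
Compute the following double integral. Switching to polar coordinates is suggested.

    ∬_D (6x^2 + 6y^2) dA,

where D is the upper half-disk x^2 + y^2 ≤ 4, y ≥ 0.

The region D is 0 ≤ r ≤ 2, 0 ≤ θ ≤ π in polar coordinates, where x = r cos(θ), y = r sin(θ), and dA = r dr dθ.

Under the substitution, the integrand becomes 6r^2, so

    ∬_D (6x^2 + 6y^2) dA = ∫_{0}^{π} ∫_{0}^{2} (6r^2) · r dr dθ.

Inner integral (in r): ∫_{0}^{2} (6r^2) · r dr = 24.

Outer integral (in θ): ∫_{0}^{π} (24) dθ = 24π.

Therefore ∬_D (6x^2 + 6y^2) dA = 24π.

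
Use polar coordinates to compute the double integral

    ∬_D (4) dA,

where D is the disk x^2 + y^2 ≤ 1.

The region D is 0 ≤ r ≤ 1, 0 ≤ θ ≤ 2π in polar coordinates, where x = r cos(θ), y = r sin(θ), and dA = r dr dθ.

Under the substitution, the integrand becomes 4, so

    ∬_D (4) dA = ∫_{0}^{2π} ∫_{0}^{1} (4) · r dr dθ.

Inner integral (in r): ∫_{0}^{1} (4) · r dr = 2.

Outer integral (in θ): ∫_{0}^{2π} (2) dθ = 4π.

Therefore ∬_D (4) dA = 4π.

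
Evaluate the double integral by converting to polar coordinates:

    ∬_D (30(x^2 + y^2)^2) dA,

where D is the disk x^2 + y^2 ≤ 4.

The region D is 0 ≤ r ≤ 2, 0 ≤ θ ≤ 2π in polar coordinates, where x = r cos(θ), y = r sin(θ), and dA = r dr dθ.

Under the substitution, the integrand becomes 30r^4, so

    ∬_D (30(x^2 + y^2)^2) dA = ∫_{0}^{2π} ∫_{0}^{2} (30r^4) · r dr dθ.

Inner integral (in r): ∫_{0}^{2} (30r^4) · r dr = 320.

Outer integral (in θ): ∫_{0}^{2π} (320) dθ = 640π.

Therefore ∬_D (30(x^2 + y^2)^2) dA = 640π.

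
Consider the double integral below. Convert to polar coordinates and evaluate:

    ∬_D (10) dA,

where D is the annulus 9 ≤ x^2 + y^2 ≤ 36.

The region D is 3 ≤ r ≤ 6, 0 ≤ θ ≤ 2π in polar coordinates, where x = r cos(θ), y = r sin(θ), and dA = r dr dθ.

Under the substitution, the integrand becomes 10, so

    ∬_D (10) dA = ∫_{0}^{2π} ∫_{3}^{6} (10) · r dr dθ.

Inner integral (in r): ∫_{3}^{6} (10) · r dr = 135.

Outer integral (in θ): ∫_{0}^{2π} (135) dθ = 270π.

Therefore ∬_D (10) dA = 270π.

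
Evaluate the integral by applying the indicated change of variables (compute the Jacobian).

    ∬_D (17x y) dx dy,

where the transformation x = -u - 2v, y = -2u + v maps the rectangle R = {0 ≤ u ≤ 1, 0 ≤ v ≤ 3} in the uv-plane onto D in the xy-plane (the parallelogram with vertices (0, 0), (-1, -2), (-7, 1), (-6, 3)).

Compute the Jacobian determinant of (x, y) with respect to (u, v):

    ∂(x,y)/∂(u,v) = | -1  -2 | = (-1)(1) - (-2)(-2) = -5.
                   | -2  1 |

Its absolute value is |J| = 5 (the area scaling factor).

Substituting x = -u - 2v, y = -2u + v into the integrand,

    17x y → 34u^2 + 51u v - 34v^2,

so the integral becomes

    ∬_R (34u^2 + 51u v - 34v^2) · |J| du dv = ∫_0^1 ∫_0^3 (170u^2 + 255u v - 170v^2) dv du.

Inner (v): 510u^2 + 2295u/2 - 1530.
Outer (u): -3145/4.

Therefore ∬_D (17x y) dx dy = -3145/4.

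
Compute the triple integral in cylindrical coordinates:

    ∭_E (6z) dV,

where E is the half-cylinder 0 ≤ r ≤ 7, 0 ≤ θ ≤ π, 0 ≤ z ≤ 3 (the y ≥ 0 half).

In cylindrical coordinates, x = r cos(θ), y = r sin(θ), z = z, and dV = r dr dθ dz.

The integrand becomes 6z, so

    ∭_E (6z) dV = ∫_{0}^{π} ∫_{0}^{7} ∫_{0}^{3} (6z) · r dz dr dθ.

Inner (z): 27r.
Middle (r from 0 to 7): 1323/2.
Outer (θ): 1323π/2.

Therefore the triple integral equals 1323π/2.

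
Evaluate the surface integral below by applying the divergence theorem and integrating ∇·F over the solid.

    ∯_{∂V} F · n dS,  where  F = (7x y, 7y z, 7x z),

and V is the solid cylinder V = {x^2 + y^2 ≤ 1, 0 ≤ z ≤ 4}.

By the divergence theorem,

    ∯_{∂V} F · n dS = ∭_V (∇ · F) dV.

Compute the divergence:
    ∇ · F = ∂F_x/∂x + ∂F_y/∂y + ∂F_z/∂z = 7y + 7z + 7x = 7x + 7y + 7z.

In cylindrical coordinates, x = r cos(θ), y = r sin(θ), z = z, dV = r dr dθ dz, with 0 ≤ r ≤ 1, 0 ≤ θ ≤ 2π, 0 ≤ z ≤ 4.

The integrand, after substitution and multiplying by the volume element, becomes (7sqrt(2)r sin(θ + π/4) + 7z) · r, so

    ∭_V (∇·F) dV = ∫_0^{2π} ∫_0^{1} ∫_0^{4} (7sqrt(2)r sin(θ + π/4) + 7z) · r dz dr dθ.

Inner (z from 0 to 4): 28r (sqrt(2)r sin(θ + π/4) + 2).
Middle (r from 0 to 1): 28sqrt(2)sin(θ + π/4)/3 + 28.
Outer (θ from 0 to 2π): 56π.

Therefore ∯_{∂V} F · n dS = 56π.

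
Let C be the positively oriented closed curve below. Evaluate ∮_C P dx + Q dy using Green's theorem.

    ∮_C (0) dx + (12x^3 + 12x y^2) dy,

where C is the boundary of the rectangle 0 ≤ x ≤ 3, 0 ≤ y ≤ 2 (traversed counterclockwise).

Green's theorem converts the closed line integral into a double integral over the enclosed region D:

    ∮_C P dx + Q dy = ∬_D (∂Q/∂x - ∂P/∂y) dA.

Here P = 0, Q = 12x^3 + 12x y^2, so

    ∂Q/∂x = 36x^2 + 12y^2,    ∂P/∂y = 0,
    ∂Q/∂x - ∂P/∂y = 36x^2 + 12y^2.

D is the region 0 ≤ x ≤ 3, 0 ≤ y ≤ 2. Evaluating the double integral:

    ∬_D (36x^2 + 12y^2) dA = ∫_0^{3} ∫_0^{2} (36x^2 + 12y^2) dy dx.

Inner (y from 0 to 2): 72x^2 + 32.
Outer (x from 0 to 3): 744.

Therefore ∮_C P dx + Q dy = 744.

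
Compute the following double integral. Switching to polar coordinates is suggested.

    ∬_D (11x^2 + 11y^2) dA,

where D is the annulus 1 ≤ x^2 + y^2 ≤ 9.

The region D is 1 ≤ r ≤ 3, 0 ≤ θ ≤ 2π in polar coordinates, where x = r cos(θ), y = r sin(θ), and dA = r dr dθ.

Under the substitution, the integrand becomes 11r^2, so

    ∬_D (11x^2 + 11y^2) dA = ∫_{0}^{2π} ∫_{1}^{3} (11r^2) · r dr dθ.

Inner integral (in r): ∫_{1}^{3} (11r^2) · r dr = 220.

Outer integral (in θ): ∫_{0}^{2π} (220) dθ = 440π.

Therefore ∬_D (11x^2 + 11y^2) dA = 440π.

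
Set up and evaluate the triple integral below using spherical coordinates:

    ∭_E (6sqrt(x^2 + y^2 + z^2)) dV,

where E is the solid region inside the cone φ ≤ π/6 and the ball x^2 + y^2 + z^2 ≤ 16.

In spherical coordinates, x = ρ sin(φ) cos(θ), y = ρ sin(φ) sin(θ), z = ρ cos(φ), and dV = ρ^2 sin(φ) dρ dφ dθ.

The integrand becomes 6ρ, so

    ∭_E (6sqrt(x^2 + y^2 + z^2)) dV = ∫_{0}^{2π} ∫_{0}^{π/6} ∫_{0}^{4} (6ρ) · ρ^2 sin(φ) dρ dφ dθ.

Inner (ρ): 384sin(φ).
Middle (φ): 384 - 192sqrt(3).
Outer (θ): 384π (2 - sqrt(3)).

Therefore the triple integral equals 384π (2 - sqrt(3)).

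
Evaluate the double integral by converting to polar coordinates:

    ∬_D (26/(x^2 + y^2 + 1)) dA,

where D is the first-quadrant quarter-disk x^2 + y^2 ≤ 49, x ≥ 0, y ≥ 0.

The region D is 0 ≤ r ≤ 7, 0 ≤ θ ≤ π/2 in polar coordinates, where x = r cos(θ), y = r sin(θ), and dA = r dr dθ.

Under the substitution, the integrand becomes 26/(r^2 + 1), so

    ∬_D (26/(x^2 + y^2 + 1)) dA = ∫_{0}^{π/2} ∫_{0}^{7} (26/(r^2 + 1)) · r dr dθ.

Inner integral (in r): ∫_{0}^{7} (26/(r^2 + 1)) · r dr = log(12207031250000000000000).

Outer integral (in θ): ∫_{0}^{π/2} (log(12207031250000000000000)) dθ = log(12207031250000000000000^(π/2)).

Therefore ∬_D (26/(x^2 + y^2 + 1)) dA = log(12207031250000000000000^(π/2)).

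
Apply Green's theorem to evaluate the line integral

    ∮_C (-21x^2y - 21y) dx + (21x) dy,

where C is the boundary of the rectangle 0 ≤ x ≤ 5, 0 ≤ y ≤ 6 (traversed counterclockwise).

Green's theorem converts the closed line integral into a double integral over the enclosed region D:

    ∮_C P dx + Q dy = ∬_D (∂Q/∂x - ∂P/∂y) dA.

Here P = -21x^2y - 21y, Q = 21x, so

    ∂Q/∂x = 21,    ∂P/∂y = -21x^2 - 21,
    ∂Q/∂x - ∂P/∂y = 21x^2 + 42.

D is the region 0 ≤ x ≤ 5, 0 ≤ y ≤ 6. Evaluating the double integral:

    ∬_D (21x^2 + 42) dA = ∫_0^{5} ∫_0^{6} (21x^2 + 42) dy dx.

Inner (y from 0 to 6): 126x^2 + 252.
Outer (x from 0 to 5): 6510.

Therefore ∮_C P dx + Q dy = 6510.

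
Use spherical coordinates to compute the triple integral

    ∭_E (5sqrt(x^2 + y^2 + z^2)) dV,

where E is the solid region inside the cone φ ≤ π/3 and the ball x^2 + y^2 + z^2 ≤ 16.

In spherical coordinates, x = ρ sin(φ) cos(θ), y = ρ sin(φ) sin(θ), z = ρ cos(φ), and dV = ρ^2 sin(φ) dρ dφ dθ.

The integrand becomes 5ρ, so

    ∭_E (5sqrt(x^2 + y^2 + z^2)) dV = ∫_{0}^{2π} ∫_{0}^{π/3} ∫_{0}^{4} (5ρ) · ρ^2 sin(φ) dρ dφ dθ.

Inner (ρ): 320sin(φ).
Middle (φ): 160.
Outer (θ): 320π.

Therefore the triple integral equals 320π.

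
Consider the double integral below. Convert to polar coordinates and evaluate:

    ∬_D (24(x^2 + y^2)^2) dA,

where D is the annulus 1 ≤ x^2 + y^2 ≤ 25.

The region D is 1 ≤ r ≤ 5, 0 ≤ θ ≤ 2π in polar coordinates, where x = r cos(θ), y = r sin(θ), and dA = r dr dθ.

Under the substitution, the integrand becomes 24r^4, so

    ∬_D (24(x^2 + y^2)^2) dA = ∫_{0}^{2π} ∫_{1}^{5} (24r^4) · r dr dθ.

Inner integral (in r): ∫_{1}^{5} (24r^4) · r dr = 62496.

Outer integral (in θ): ∫_{0}^{2π} (62496) dθ = 124992π.

Therefore ∬_D (24(x^2 + y^2)^2) dA = 124992π.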